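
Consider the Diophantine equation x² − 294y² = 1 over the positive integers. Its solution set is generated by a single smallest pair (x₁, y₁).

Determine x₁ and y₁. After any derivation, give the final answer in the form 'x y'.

[17; 6,1,4,1,6,34] for √294; ℓ=6 ⇒ convergent index 5
a_0=17:  p_0=17·1+0=17,  q_0=17·0+1=1
a_1=6:  p_1=6·17+1=103,  q_1=6·1+0=6
a_2=1:  p_2=1·103+17=120,  q_2=1·6+1=7
a_3=4:  p_3=4·120+103=583,  q_3=4·7+6=34
a_4=1:  p_4=1·583+120=703,  q_4=1·34+7=41
a_5=6:  p_5=6·703+583=4801,  q_5=6·41+34=280
fundamental: x₁=4801, y₁=280  (since 23049601 − 294·78400 = 1)

4801 280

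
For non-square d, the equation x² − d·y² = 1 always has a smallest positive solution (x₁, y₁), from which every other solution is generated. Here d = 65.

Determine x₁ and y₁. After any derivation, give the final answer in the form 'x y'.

√65 = [8; 16, …], period ℓ=1 (odd) → k=1
k=0  a_k=8  p_k/q_k = 8/1
k=1  a_k=16  p_k/q_k = 129/16
(x₁, y₁) = (129, 16);  129² − 65·16² = 1 ✓

129 16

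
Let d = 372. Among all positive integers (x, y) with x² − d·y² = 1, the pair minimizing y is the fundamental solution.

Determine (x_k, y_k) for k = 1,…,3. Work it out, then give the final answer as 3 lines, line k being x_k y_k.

12151 630
295293601 15310260
7176225079351 372069937890

√372 → a₀=19, period (3,2,12,2,3,38); ℓ=6 even so k=5
step 0: (19, 1)  from 19·(1,0) + (0,1)
…
step 2: (135, 7)  from 2·(58,3) + (19,1)
step 3: (1678, 87)  from 12·(135,7) + (58,3)
step 4: (3491, 181)  from 2·(1678,87) + (135,7)
step 5: (12151, 630)  from 3·(3491,181) + (1678,87)
→ (12151, 630).  Check: 12151²=147646801, 372·630²=147646800, difference 1.
(x_2, y_2) = (12151·12151 + 372·630·630, 12151·630 + 630·12151) = (295293601, 15310260)
(x_3, y_3) = (12151·295293601 + 372·630·15310260, 12151·15310260 + 630·295293601) = (7176225079351, 372069937890)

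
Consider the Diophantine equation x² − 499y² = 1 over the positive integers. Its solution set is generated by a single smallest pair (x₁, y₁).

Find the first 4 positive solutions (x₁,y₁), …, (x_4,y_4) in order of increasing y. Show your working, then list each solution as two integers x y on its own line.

d=499: √d = [22; 2,1,21,1,2,44] (ℓ=6, even), read p_5/q_5
a_0=22:  p_0=22·1+0=22,  q_0=22·0+1=1
a_1=2:  p_1=2·22+1=45,  q_1=2·1+0=2
a_2=1:  p_2=1·45+22=67,  q_2=1·2+1=3
a_3=21:  p_3=21·67+45=1452,  q_3=21·3+2=65
a_4=1:  p_4=1·1452+67=1519,  q_4=1·65+3=68
a_5=2:  p_5=2·1519+1452=4490,  q_5=2·68+65=201
→ (4490, 201).  Check: 4490²=20160100, 499·201²=20160099, difference 1.
(4490+201√499)^2 = 40320199 + 1804980√499
(4490+201√499)^3 = 362075382530 + 16208720199√499
(4490+201√499)^4 = 3251436894799201 + 145554305582040√499

4490 201
40320199 1804980
362075382530 16208720199
3251436894799201 145554305582040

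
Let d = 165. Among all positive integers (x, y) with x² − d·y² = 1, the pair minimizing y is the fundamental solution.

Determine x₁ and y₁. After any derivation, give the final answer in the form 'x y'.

1079 84

√165 = [12; 1,5,2,5,1,24, …], period ℓ=6 (even) → k=5
i=0: a=12 ⇒ p=12, q=1
i=1: a=1 ⇒ p=13, q=1
…
i=4: a=5 ⇒ p=912, q=71
i=5: a=1 ⇒ p=1079, q=84
→ (1079, 84).  Check: 1079²=1164241, 165·84²=1164240, difference 1.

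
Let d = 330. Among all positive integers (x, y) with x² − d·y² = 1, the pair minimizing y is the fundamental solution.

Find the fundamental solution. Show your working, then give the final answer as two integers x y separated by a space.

d=330: √d = [18; 6,36] (ℓ=2, even), read p_1/q_1
k=0  a_k=18  p_k/q_k = 18/1
k=1  a_k=6  p_k/q_k = 109/6
fundamental: x₁=109, y₁=6  (since 11881 − 330·36 = 1)

109 6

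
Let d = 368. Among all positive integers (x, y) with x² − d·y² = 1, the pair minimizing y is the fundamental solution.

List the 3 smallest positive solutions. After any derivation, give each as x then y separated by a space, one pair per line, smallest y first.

√368 = [19; 5,2,5,38, …], period ℓ=4 (even) → k=3
k=0  a_k=19  p_k/q_k = 19/1
…
k=2  a_k=2  p_k/q_k = 211/11
k=3  a_k=5  p_k/q_k = 1151/60
(x₁, y₁) = (1151, 60);  1151² − 368·60² = 1 ✓
(1151+60√368)^2 = 2649601 + 138120√368
(1151+60√368)^3 = 6099380351 + 317952180√368

1151 60
2649601 138120
6099380351 317952180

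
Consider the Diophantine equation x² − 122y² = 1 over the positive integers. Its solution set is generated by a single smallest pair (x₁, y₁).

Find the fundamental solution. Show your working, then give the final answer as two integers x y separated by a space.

[11; 22] for √122; ℓ=1 ⇒ convergent index 1
a_0=11:  p_0=11·1+0=11,  q_0=11·0+1=1
a_1=22:  p_1=22·11+1=243,  q_1=22·1+0=22
(x₁, y₁) = (243, 22);  243² − 122·22² = 1 ✓

243 22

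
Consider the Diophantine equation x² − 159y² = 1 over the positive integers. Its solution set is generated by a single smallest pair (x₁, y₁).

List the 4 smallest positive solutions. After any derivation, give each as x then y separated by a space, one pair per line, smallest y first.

1324 105
3505951 278040
9283756924 736249815
24583384828801 1949589232080

d=159: √d = [12; 1,1,1,1,3,1,1,1,1,24] (ℓ=10, even), read p_9/q_9
step 0: (12, 1)  from 12·(1,0) + (0,1)
step 1: (13, 1)  from 1·(12,1) + (1,0)
step 2: (25, 2)  from 1·(13,1) + (12,1)
step 3: (38, 3)  from 1·(25,2) + (13,1)
step 4: (63, 5)  from 1·(38,3) + (25,2)
step 5: (227, 18)  from 3·(63,5) + (38,3)
…
step 7: (517, 41)  from 1·(290,23) + (227,18)
step 8: (807, 64)  from 1·(517,41) + (290,23)
step 9: (1324, 105)  from 1·(807,64) + (517,41)
→ (1324, 105).  Check: 1324²=1752976, 159·105²=1752975, difference 1.
k=2:  x_2 = 1324·1324+159·105·105 = 3505951,  y_2 = 1324·105+105·1324 = 278040
k=3:  x_3 = 1324·3505951+159·105·278040 = 9283756924,  y_3 = 1324·278040+105·3505951 = 736249815
k=4:  x_4 = 1324·9283756924+159·105·736249815 = 24583384828801,  y_4 = 1324·736249815+105·9283756924 = 1949589232080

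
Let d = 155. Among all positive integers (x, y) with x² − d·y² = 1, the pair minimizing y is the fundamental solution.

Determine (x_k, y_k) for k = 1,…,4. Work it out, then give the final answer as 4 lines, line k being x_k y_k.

249 20
124001 9960
61752249 4960060
30752496001 2470099920

√155 → a₀=12, period (2,4,2,24); ℓ=4 even so k=3
a_0=12:  p_0=12·1+0=12,  q_0=12·0+1=1
a_1=2:  p_1=2·12+1=25,  q_1=2·1+0=2
a_2=4:  p_2=4·25+12=112,  q_2=4·2+1=9
a_3=2:  p_3=2·112+25=249,  q_3=2·9+2=20
fundamental: x₁=249, y₁=20  (since 62001 − 155·400 = 1)
(x_2, y_2) = (249·249 + 155·20·20, 249·20 + 20·249) = (124001, 9960)
(x_3, y_3) = (249·124001 + 155·20·9960, 249·9960 + 20·124001) = (61752249, 4960060)
(x_4, y_4) = (249·61752249 + 155·20·4960060, 249·4960060 + 20·61752249) = (30752496001, 2470099920)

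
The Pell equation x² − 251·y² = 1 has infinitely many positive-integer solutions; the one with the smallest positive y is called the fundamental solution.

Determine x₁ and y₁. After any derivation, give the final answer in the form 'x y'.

√251 = [15; 1,5,2,1,2,…,5,1,30, …], period ℓ=14 (even) → k=13
i=0: a=15 ⇒ p=15, q=1
i=1: a=1 ⇒ p=16, q=1
i=2: a=5 ⇒ p=95, q=6
i=3: a=2 ⇒ p=206, q=13
…
i=6: a=2 ⇒ p=1917, q=121
…
i=8: a=2 ⇒ p=61043, q=3853
…
i=12: a=5 ⇒ p=3097857, q=195535
i=13: a=1 ⇒ p=3674890, q=231957
fundamental: x₁=3674890, y₁=231957  (since 13504816512100 − 251·53804049849 = 1)

3674890 231957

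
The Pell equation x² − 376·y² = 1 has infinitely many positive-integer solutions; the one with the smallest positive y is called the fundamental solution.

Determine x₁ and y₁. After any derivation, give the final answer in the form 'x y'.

2143295 110532

√376 → a₀=19, period (2,1,1,3,1,…,1,2,38); ℓ=16 even so k=15
a_0=19:  p_0=19·1+0=19,  q_0=19·0+1=1
a_1=2:  p_1=2·19+1=39,  q_1=2·1+0=2
a_2=1:  p_2=1·39+19=58,  q_2=1·2+1=3
a_3=1:  p_3=1·58+39=97,  q_3=1·3+2=5
…
a_6=2:  p_6=2·446+349=1241,  q_6=2·23+18=64
a_7=2:  p_7=2·1241+446=2928,  q_7=2·64+23=151
…
a_14=1:  p_14=1·468441+368986=837427,  q_14=1·24158+19029=43187
a_15=2:  p_15=2·837427+468441=2143295,  q_15=2·43187+24158=110532
→ (2143295, 110532).  Check: 2143295²=4593713457025, 376·110532²=4593713457024, difference 1.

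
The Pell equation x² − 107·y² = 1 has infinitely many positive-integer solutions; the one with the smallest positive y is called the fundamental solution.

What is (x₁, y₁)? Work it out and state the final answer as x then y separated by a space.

√107 = [10; 2,1,9,1,2,20, …], period ℓ=6 (even) → k=5
a_0=10:  p_0=10·1+0=10,  q_0=10·0+1=1
…
a_4=1:  p_4=1·300+31=331,  q_4=1·29+3=32
a_5=2:  p_5=2·331+300=962,  q_5=2·32+29=93
(x₁, y₁) = (962, 93);  962² − 107·93² = 1 ✓

962 93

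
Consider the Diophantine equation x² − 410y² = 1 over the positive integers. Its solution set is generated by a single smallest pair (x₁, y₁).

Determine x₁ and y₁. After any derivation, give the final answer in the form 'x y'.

81 4

√410 = [20; 4,40, …], period ℓ=2 (even) → k=1
a_0=20:  p_0=20·1+0=20,  q_0=20·0+1=1
a_1=4:  p_1=4·20+1=81,  q_1=4·1+0=4
fundamental: x₁=81, y₁=4  (since 6561 − 410·16 = 1)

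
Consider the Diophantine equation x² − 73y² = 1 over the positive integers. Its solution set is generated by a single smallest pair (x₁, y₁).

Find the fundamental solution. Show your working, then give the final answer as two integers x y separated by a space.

[8; 1,1,5,5,1,1,16] for √73; ℓ=7 ⇒ convergent index 13
i=0: a=8 ⇒ p=8, q=1
i=1: a=1 ⇒ p=9, q=1
i=2: a=1 ⇒ p=17, q=2
i=3: a=5 ⇒ p=94, q=11
…
i=5: a=1 ⇒ p=581, q=68
i=6: a=1 ⇒ p=1068, q=125
i=7: a=16 ⇒ p=17669, q=2068
i=8: a=1 ⇒ p=18737, q=2193
i=9: a=1 ⇒ p=36406, q=4261
i=10: a=5 ⇒ p=200767, q=23498
i=11: a=5 ⇒ p=1040241, q=121751
i=12: a=1 ⇒ p=1241008, q=145249
i=13: a=1 ⇒ p=2281249, q=267000
fundamental: x₁=2281249, y₁=267000  (since 5204097000001 − 73·71289000000 = 1)

2281249 267000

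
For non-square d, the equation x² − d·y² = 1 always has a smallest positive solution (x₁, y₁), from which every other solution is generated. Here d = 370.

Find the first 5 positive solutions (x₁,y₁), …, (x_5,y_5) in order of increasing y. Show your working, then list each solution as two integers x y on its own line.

√370 → a₀=19, period (4,4,38); ℓ=3 odd so k=5
a_0=19:  p_0=19·1+0=19,  q_0=19·0+1=1
a_1=4:  p_1=4·19+1=77,  q_1=4·1+0=4
…
a_3=38:  p_3=38·327+77=12503,  q_3=38·17+4=650
a_4=4:  p_4=4·12503+327=50339,  q_4=4·650+17=2617
a_5=4:  p_5=4·50339+12503=213859,  q_5=4·2617+650=11118
(x₁, y₁) = (213859, 11118);  213859² − 370·11118² = 1 ✓
(x_2, y_2) = (213859·213859 + 370·11118·11118, 213859·11118 + 11118·213859) = (91471343761, 4755368724)
(x_3, y_3) = (213859·91471343761 + 370·11118·4755368724, 213859·4755368724 + 11118·91471343761) = (39123940210553539, 2033956799880714)
(x_4, y_4) = (213859·39123940210553539 + 370·11118·2033956799880714, 213859·2033956799880714 + 11118·39123940210553539) = (16734013458886067250241, 869959934526623861928)
(x_5, y_5) = (213859·16734013458886067250241 + 370·11118·869959934526623861928, 213859·869959934526623861928 + 11118·16734013458886067250241) = (7157438768568706971928026499, 372097523273824548176239590)

213859 11118
91471343761 4755368724
39123940210553539 2033956799880714
16734013458886067250241 869959934526623861928
7157438768568706971928026499 372097523273824548176239590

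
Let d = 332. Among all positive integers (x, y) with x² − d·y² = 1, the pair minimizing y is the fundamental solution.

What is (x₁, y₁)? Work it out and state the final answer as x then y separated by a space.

[18; 4,1,1,8,1,1,4,36] for √332; ℓ=8 ⇒ convergent index 7
step 0: (18, 1)  from 18·(1,0) + (0,1)
step 1: (73, 4)  from 4·(18,1) + (1,0)
step 2: (91, 5)  from 1·(73,4) + (18,1)
step 3: (164, 9)  from 1·(91,5) + (73,4)
step 4: (1403, 77)  from 8·(164,9) + (91,5)
step 5: (1567, 86)  from 1·(1403,77) + (164,9)
step 6: (2970, 163)  from 1·(1567,86) + (1403,77)
step 7: (13447, 738)  from 4·(2970,163) + (1567,86)
→ (13447, 738).  Check: 13447²=180821809, 332·738²=180821808, difference 1.

13447 738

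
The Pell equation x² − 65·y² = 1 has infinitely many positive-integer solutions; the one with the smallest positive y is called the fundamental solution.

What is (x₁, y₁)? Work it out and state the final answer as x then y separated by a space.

129 16

√65 = [8; 16, …], period ℓ=1 (odd) → k=1
a_0=8:  p_0=8·1+0=8,  q_0=8·0+1=1
a_1=16:  p_1=16·8+1=129,  q_1=16·1+0=16
fundamental: x₁=129, y₁=16  (since 16641 − 65·256 = 1)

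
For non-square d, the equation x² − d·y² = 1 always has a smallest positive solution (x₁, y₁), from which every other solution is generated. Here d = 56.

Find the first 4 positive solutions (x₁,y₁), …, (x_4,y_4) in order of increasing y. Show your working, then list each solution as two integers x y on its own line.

15 2
449 60
13455 1798
403201 53880

√56 → a₀=7, period (2,14); ℓ=2 even so k=1
a_0=7:  p_0=7·1+0=7,  q_0=7·0+1=1
a_1=2:  p_1=2·7+1=15,  q_1=2·1+0=2
fundamental: x₁=15, y₁=2  (since 225 − 56·4 = 1)
k=2:  x_2 = 15·15+56·2·2 = 449,  y_2 = 15·2+2·15 = 60
k=3:  x_3 = 15·449+56·2·60 = 13455,  y_3 = 15·60+2·449 = 1798
k=4:  x_4 = 15·13455+56·2·1798 = 403201,  y_4 = 15·1798+2·13455 = 53880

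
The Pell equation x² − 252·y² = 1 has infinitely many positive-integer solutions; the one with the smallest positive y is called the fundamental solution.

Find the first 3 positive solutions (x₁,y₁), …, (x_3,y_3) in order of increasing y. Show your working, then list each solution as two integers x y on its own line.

127 8
32257 2032
8193151 516120

d=252: √d = [15; 1,6,1,30] (ℓ=4, even), read p_3/q_3
a_0=15:  p_0=15·1+0=15,  q_0=15·0+1=1
a_1=1:  p_1=1·15+1=16,  q_1=1·1+0=1
a_2=6:  p_2=6·16+15=111,  q_2=6·1+1=7
a_3=1:  p_3=1·111+16=127,  q_3=1·7+1=8
(x₁, y₁) = (127, 8);  127² − 252·8² = 1 ✓
(127+8√252)^2 = 32257 + 2032√252
(127+8√252)^3 = 8193151 + 516120√252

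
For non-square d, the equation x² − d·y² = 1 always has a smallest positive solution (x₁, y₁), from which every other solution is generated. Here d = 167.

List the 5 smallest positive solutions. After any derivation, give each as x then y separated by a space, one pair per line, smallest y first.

168 13
56447 4368
18966024 1467635
6372527617 493120992
2141150313288 165687185677

√167 → a₀=12, period (1,11,1,24); ℓ=4 even so k=3
i=0: a=12 ⇒ p=12, q=1
i=1: a=1 ⇒ p=13, q=1
i=2: a=11 ⇒ p=155, q=12
i=3: a=1 ⇒ p=168, q=13
fundamental: x₁=168, y₁=13  (since 28224 − 167·169 = 1)
n=2: (168,13)∘(168,13) = (168·168+167·13·13, 168·13+13·168) = (56447,4368)
n=3: (56447,4368)∘(168,13) = (168·56447+167·13·4368, 168·4368+13·56447) = (18966024,1467635)
n=4: (18966024,1467635)∘(168,13) = (168·18966024+167·13·1467635, 168·1467635+13·18966024) = (6372527617,493120992)
n=5: (6372527617,493120992)∘(168,13) = (168·6372527617+167·13·493120992, 168·493120992+13·6372527617) = (2141150313288,165687185677)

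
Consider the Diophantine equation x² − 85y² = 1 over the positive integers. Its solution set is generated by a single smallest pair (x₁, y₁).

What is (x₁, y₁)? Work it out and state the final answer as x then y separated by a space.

[9; 4,1,1,4,18] for √85; ℓ=5 ⇒ convergent index 9
step 0: (9, 1)  from 9·(1,0) + (0,1)
step 1: (37, 4)  from 4·(9,1) + (1,0)
…
step 4: (378, 41)  from 4·(83,9) + (46,5)
step 5: (6887, 747)  from 18·(378,41) + (83,9)
…
step 8: (62739, 6805)  from 1·(34813,3776) + (27926,3029)
step 9: (285769, 30996)  from 4·(62739,6805) + (34813,3776)
→ (285769, 30996).  Check: 285769²=81663921361, 85·30996²=81663921360, difference 1.

285769 30996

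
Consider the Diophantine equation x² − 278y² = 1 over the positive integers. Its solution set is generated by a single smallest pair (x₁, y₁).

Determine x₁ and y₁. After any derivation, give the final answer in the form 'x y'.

√278 → a₀=16, period (1,2,16,2,1,32); ℓ=6 even so k=5
i=0: a=16 ⇒ p=16, q=1
…
i=2: a=2 ⇒ p=50, q=3
…
i=4: a=2 ⇒ p=1684, q=101
i=5: a=1 ⇒ p=2501, q=150
→ (2501, 150).  Check: 2501²=6255001, 278·150²=6255000, difference 1.

2501 150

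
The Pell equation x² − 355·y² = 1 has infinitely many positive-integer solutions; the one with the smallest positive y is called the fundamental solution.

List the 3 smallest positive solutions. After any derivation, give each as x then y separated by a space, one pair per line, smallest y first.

954809 50676
1823320452961 96771801768
3481845556741524089 184797174548553948

d=355: √d = [18; 1,5,3,3,1,6,1,3,3,5,1,36] (ℓ=12, even), read p_11/q_11
k=0  a_k=18  p_k/q_k = 18/1
…
k=2  a_k=5  p_k/q_k = 113/6
k=3  a_k=3  p_k/q_k = 358/19
k=4  a_k=3  p_k/q_k = 1187/63
k=5  a_k=1  p_k/q_k = 1545/82
k=6  a_k=6  p_k/q_k = 10457/555
…
k=8  a_k=3  p_k/q_k = 46463/2466
k=9  a_k=3  p_k/q_k = 151391/8035
k=10  a_k=5  p_k/q_k = 803418/42641
k=11  a_k=1  p_k/q_k = 954809/50676
fundamental: x₁=954809, y₁=50676  (since 911660226481 − 355·2568056976 = 1)
k=2:  x_2 = 954809·954809+355·50676·50676 = 1823320452961,  y_2 = 954809·50676+50676·954809 = 96771801768
k=3:  x_3 = 954809·1823320452961+355·50676·96771801768 = 3481845556741524089,  y_3 = 954809·96771801768+50676·1823320452961 = 184797174548553948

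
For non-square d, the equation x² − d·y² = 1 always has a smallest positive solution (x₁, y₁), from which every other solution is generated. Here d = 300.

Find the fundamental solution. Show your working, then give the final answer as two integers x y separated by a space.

√300 → a₀=17, period (3,8,3,34); ℓ=4 even so k=3
k=0  a_k=17  p_k/q_k = 17/1
…
k=2  a_k=8  p_k/q_k = 433/25
k=3  a_k=3  p_k/q_k = 1351/78
fundamental: x₁=1351, y₁=78  (since 1825201 − 300·6084 = 1)

1351 78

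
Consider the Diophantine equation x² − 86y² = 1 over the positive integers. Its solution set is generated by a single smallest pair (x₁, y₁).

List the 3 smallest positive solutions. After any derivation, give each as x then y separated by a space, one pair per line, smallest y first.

[9; 3,1,1,1,8,1,1,1,3,18] for √86; ℓ=10 ⇒ convergent index 9
a_0=9:  p_0=9·1+0=9,  q_0=9·0+1=1
a_1=3:  p_1=3·9+1=28,  q_1=3·1+0=3
a_2=1:  p_2=1·28+9=37,  q_2=1·3+1=4
…
a_4=1:  p_4=1·65+37=102,  q_4=1·7+4=11
…
a_6=1:  p_6=1·881+102=983,  q_6=1·95+11=106
a_7=1:  p_7=1·983+881=1864,  q_7=1·106+95=201
a_8=1:  p_8=1·1864+983=2847,  q_8=1·201+106=307
a_9=3:  p_9=3·2847+1864=10405,  q_9=3·307+201=1122
→ (10405, 1122).  Check: 10405²=108264025, 86·1122²=108264024, difference 1.
(x_2, y_2) = (10405·10405 + 86·1122·1122, 10405·1122 + 1122·10405) = (216528049, 23348820)
(x_3, y_3) = (10405·216528049 + 86·1122·23348820, 10405·23348820 + 1122·216528049) = (4505948689285, 485888943078)

10405 1122
216528049 23348820
4505948689285 485888943078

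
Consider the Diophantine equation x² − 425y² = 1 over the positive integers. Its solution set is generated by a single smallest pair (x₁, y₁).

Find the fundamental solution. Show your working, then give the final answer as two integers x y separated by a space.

143649 6968

d=425: √d = [20; 1,1,1,1,1,1,40] (ℓ=7, odd), read p_13/q_13
k=0  a_k=20  p_k/q_k = 20/1
k=1  a_k=1  p_k/q_k = 21/1
k=2  a_k=1  p_k/q_k = 41/2
…
k=6  a_k=1  p_k/q_k = 268/13
k=7  a_k=40  p_k/q_k = 10885/528
k=8  a_k=1  p_k/q_k = 11153/541
…
k=10  a_k=1  p_k/q_k = 33191/1610
k=11  a_k=1  p_k/q_k = 55229/2679
k=12  a_k=1  p_k/q_k = 88420/4289
k=13  a_k=1  p_k/q_k = 143649/6968
→ (143649, 6968).  Check: 143649²=20635035201, 425·6968²=20635035200, difference 1.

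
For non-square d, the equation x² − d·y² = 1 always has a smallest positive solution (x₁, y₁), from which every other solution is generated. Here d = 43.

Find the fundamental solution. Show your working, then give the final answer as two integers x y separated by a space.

3482 531

√43 → a₀=6, period (1,1,3,1,5,1,3,1,1,12); ℓ=10 even so k=9
i=0: a=6 ⇒ p=6, q=1
i=1: a=1 ⇒ p=7, q=1
i=2: a=1 ⇒ p=13, q=2
i=3: a=3 ⇒ p=46, q=7
i=4: a=1 ⇒ p=59, q=9
i=5: a=5 ⇒ p=341, q=52
…
i=7: a=3 ⇒ p=1541, q=235
i=8: a=1 ⇒ p=1941, q=296
i=9: a=1 ⇒ p=3482, q=531
→ (3482, 531).  Check: 3482²=12124324, 43·531²=12124323, difference 1.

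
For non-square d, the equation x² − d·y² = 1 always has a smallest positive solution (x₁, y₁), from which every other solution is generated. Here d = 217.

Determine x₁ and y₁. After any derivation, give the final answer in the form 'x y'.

[14; 1,2,1,2,1,…,2,1,28] for √217; ℓ=16 ⇒ convergent index 15
step 0: (14, 1)  from 14·(1,0) + (0,1)
…
step 4: (162, 11)  from 2·(59,4) + (44,3)
…
step 7: (3668, 249)  from 9·(383,26) + (221,15)
step 8: (15055, 1022)  from 4·(3668,249) + (383,26)
step 9: (139163, 9447)  from 9·(15055,1022) + (3668,249)
step 10: (154218, 10469)  from 1·(139163,9447) + (15055,1022)
…
step 12: (740980, 50301)  from 2·(293381,19916) + (154218,10469)
step 13: (1034361, 70217)  from 1·(740980,50301) + (293381,19916)
step 14: (2809702, 190735)  from 2·(1034361,70217) + (740980,50301)
step 15: (3844063, 260952)  from 1·(2809702,190735) + (1034361,70217)
fundamental: x₁=3844063, y₁=260952  (since 14776820347969 − 217·68095946304 = 1)

3844063 260952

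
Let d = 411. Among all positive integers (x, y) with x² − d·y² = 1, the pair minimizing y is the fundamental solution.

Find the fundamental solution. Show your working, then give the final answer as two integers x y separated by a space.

√411 → a₀=20, period (3,1,1,1,19,1,1,1,3,40); ℓ=10 even so k=9
a_0=20:  p_0=20·1+0=20,  q_0=20·0+1=1
a_1=3:  p_1=3·20+1=61,  q_1=3·1+0=3
a_2=1:  p_2=1·61+20=81,  q_2=1·3+1=4
a_3=1:  p_3=1·81+61=142,  q_3=1·4+3=7
a_4=1:  p_4=1·142+81=223,  q_4=1·7+4=11
a_5=19:  p_5=19·223+142=4379,  q_5=19·11+7=216
a_6=1:  p_6=1·4379+223=4602,  q_6=1·216+11=227
a_7=1:  p_7=1·4602+4379=8981,  q_7=1·227+216=443
a_8=1:  p_8=1·8981+4602=13583,  q_8=1·443+227=670
a_9=3:  p_9=3·13583+8981=49730,  q_9=3·670+443=2453
→ (49730, 2453).  Check: 49730²=2473072900, 411·2453²=2473072899, difference 1.

49730 2453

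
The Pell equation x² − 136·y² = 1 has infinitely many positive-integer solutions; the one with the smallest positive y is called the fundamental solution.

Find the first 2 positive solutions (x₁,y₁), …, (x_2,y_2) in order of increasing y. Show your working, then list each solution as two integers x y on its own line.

35 3
2449 210

[11; 1,1,1,22] for √136; ℓ=4 ⇒ convergent index 3
step 0: (11, 1)  from 11·(1,0) + (0,1)
step 1: (12, 1)  from 1·(11,1) + (1,0)
step 2: (23, 2)  from 1·(12,1) + (11,1)
step 3: (35, 3)  from 1·(23,2) + (12,1)
(x₁, y₁) = (35, 3);  35² − 136·3² = 1 ✓
(35+3√136)^2 = 2449 + 210√136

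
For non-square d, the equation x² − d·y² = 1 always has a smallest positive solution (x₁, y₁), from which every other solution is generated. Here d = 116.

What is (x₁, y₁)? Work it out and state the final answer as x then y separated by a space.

9801 910

d=116: √d = [10; 1,3,2,1,4,1,2,3,1,20] (ℓ=10, even), read p_9/q_9
k=0  a_k=10  p_k/q_k = 10/1
…
k=2  a_k=3  p_k/q_k = 43/4
…
k=6  a_k=1  p_k/q_k = 797/74
k=7  a_k=2  p_k/q_k = 2251/209
k=8  a_k=3  p_k/q_k = 7550/701
k=9  a_k=1  p_k/q_k = 9801/910
fundamental: x₁=9801, y₁=910  (since 96059601 − 116·828100 = 1)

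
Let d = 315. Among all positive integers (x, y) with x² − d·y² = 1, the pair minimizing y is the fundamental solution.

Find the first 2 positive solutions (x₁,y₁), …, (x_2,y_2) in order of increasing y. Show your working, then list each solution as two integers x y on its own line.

71 4
10081 568

√315 = [17; 1,2,1,34, …], period ℓ=4 (even) → k=3
step 0: (17, 1)  from 17·(1,0) + (0,1)
step 1: (18, 1)  from 1·(17,1) + (1,0)
step 2: (53, 3)  from 2·(18,1) + (17,1)
step 3: (71, 4)  from 1·(53,3) + (18,1)
→ (71, 4).  Check: 71²=5041, 315·4²=5040, difference 1.
(x_2, y_2) = (71·71 + 315·4·4, 71·4 + 4·71) = (10081, 568)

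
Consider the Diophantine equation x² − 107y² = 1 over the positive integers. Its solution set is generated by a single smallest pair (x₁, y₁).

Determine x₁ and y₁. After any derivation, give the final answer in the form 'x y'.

[10; 2,1,9,1,2,20] for √107; ℓ=6 ⇒ convergent index 5
step 0: (10, 1)  from 10·(1,0) + (0,1)
step 1: (21, 2)  from 2·(10,1) + (1,0)
step 2: (31, 3)  from 1·(21,2) + (10,1)
…
step 4: (331, 32)  from 1·(300,29) + (31,3)
step 5: (962, 93)  from 2·(331,32) + (300,29)
→ (962, 93).  Check: 962²=925444, 107·93²=925443, difference 1.

962 93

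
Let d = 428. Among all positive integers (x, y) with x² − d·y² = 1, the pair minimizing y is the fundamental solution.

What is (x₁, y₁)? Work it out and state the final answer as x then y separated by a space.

1850887 89466

√428 = [20; 1,2,4,1,5,10,5,1,4,2,1,40, …], period ℓ=12 (even) → k=11
k=0  a_k=20  p_k/q_k = 20/1
k=1  a_k=1  p_k/q_k = 21/1
…
k=3  a_k=4  p_k/q_k = 269/13
k=4  a_k=1  p_k/q_k = 331/16
k=5  a_k=5  p_k/q_k = 1924/93
k=6  a_k=10  p_k/q_k = 19571/946
k=7  a_k=5  p_k/q_k = 99779/4823
…
k=10  a_k=2  p_k/q_k = 1273708/61567
k=11  a_k=1  p_k/q_k = 1850887/89466
fundamental: x₁=1850887, y₁=89466  (since 3425782686769 − 428·8004165156 = 1)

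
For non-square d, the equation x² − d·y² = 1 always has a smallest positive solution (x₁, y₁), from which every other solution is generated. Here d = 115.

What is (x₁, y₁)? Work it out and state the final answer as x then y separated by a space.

d=115: √d = [10; 1,2,1,1,1,1,1,2,1,20] (ℓ=10, even), read p_9/q_9
k=0  a_k=10  p_k/q_k = 10/1
k=1  a_k=1  p_k/q_k = 11/1
k=2  a_k=2  p_k/q_k = 32/3
k=3  a_k=1  p_k/q_k = 43/4
k=4  a_k=1  p_k/q_k = 75/7
k=5  a_k=1  p_k/q_k = 118/11
k=6  a_k=1  p_k/q_k = 193/18
k=7  a_k=1  p_k/q_k = 311/29
k=8  a_k=2  p_k/q_k = 815/76
k=9  a_k=1  p_k/q_k = 1126/105
fundamental: x₁=1126, y₁=105  (since 1267876 − 115·11025 = 1)

1126 105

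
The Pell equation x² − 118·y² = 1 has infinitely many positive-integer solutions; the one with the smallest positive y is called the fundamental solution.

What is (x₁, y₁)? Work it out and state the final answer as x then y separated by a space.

[10; 1,6,3,2,10,2,3,6,1,20] for √118; ℓ=10 ⇒ convergent index 9
i=0: a=10 ⇒ p=10, q=1
i=1: a=1 ⇒ p=11, q=1
…
i=3: a=3 ⇒ p=239, q=22
…
i=6: a=2 ⇒ p=12112, q=1115
…
i=8: a=6 ⇒ p=264802, q=24377
i=9: a=1 ⇒ p=306917, q=28254
fundamental: x₁=306917, y₁=28254  (since 94198044889 − 118·798288516 = 1)

306917 28254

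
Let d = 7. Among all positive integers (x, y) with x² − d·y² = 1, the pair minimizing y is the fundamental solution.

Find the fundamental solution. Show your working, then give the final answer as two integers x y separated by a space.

8 3

d=7: √d = [2; 1,1,1,4] (ℓ=4, even), read p_3/q_3
k=0  a_k=2  p_k/q_k = 2/1
k=1  a_k=1  p_k/q_k = 3/1
k=2  a_k=1  p_k/q_k = 5/2
k=3  a_k=1  p_k/q_k = 8/3
(x₁, y₁) = (8, 3);  8² − 7·3² = 1 ✓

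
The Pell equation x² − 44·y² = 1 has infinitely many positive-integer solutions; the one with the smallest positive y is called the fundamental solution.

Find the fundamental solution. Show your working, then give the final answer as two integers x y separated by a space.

199 30

[6; 1,1,1,2,1,1,1,12] for √44; ℓ=8 ⇒ convergent index 7
i=0: a=6 ⇒ p=6, q=1
i=1: a=1 ⇒ p=7, q=1
…
i=6: a=1 ⇒ p=126, q=19
i=7: a=1 ⇒ p=199, q=30
→ (199, 30).  Check: 199²=39601, 44·30²=39600, difference 1.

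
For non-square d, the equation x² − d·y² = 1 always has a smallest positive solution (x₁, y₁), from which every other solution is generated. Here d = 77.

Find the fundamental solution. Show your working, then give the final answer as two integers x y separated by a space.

[8; 1,3,2,3,1,16] for √77; ℓ=6 ⇒ convergent index 5
k=0  a_k=8  p_k/q_k = 8/1
…
k=4  a_k=3  p_k/q_k = 272/31
k=5  a_k=1  p_k/q_k = 351/40
(x₁, y₁) = (351, 40);  351² − 77·40² = 1 ✓

351 40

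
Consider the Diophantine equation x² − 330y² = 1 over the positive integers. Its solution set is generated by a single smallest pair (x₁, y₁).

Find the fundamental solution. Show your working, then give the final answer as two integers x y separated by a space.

√330 = [18; 6,36, …], period ℓ=2 (even) → k=1
k=0  a_k=18  p_k/q_k = 18/1
k=1  a_k=6  p_k/q_k = 109/6
→ (109, 6).  Check: 109²=11881, 330·6²=11880, difference 1.

109 6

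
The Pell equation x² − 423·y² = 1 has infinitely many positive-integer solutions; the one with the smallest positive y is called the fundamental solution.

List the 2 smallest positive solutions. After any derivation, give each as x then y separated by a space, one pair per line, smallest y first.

4607 224
42448897 2063936

√423 → a₀=20, period (1,1,3,4,3,1,1,40); ℓ=8 even so k=7
k=0  a_k=20  p_k/q_k = 20/1
k=1  a_k=1  p_k/q_k = 21/1
…
k=3  a_k=3  p_k/q_k = 144/7
k=4  a_k=4  p_k/q_k = 617/30
k=5  a_k=3  p_k/q_k = 1995/97
k=6  a_k=1  p_k/q_k = 2612/127
k=7  a_k=1  p_k/q_k = 4607/224
→ (4607, 224).  Check: 4607²=21224449, 423·224²=21224448, difference 1.
(4607+224√423)^2 = 42448897 + 2063936√423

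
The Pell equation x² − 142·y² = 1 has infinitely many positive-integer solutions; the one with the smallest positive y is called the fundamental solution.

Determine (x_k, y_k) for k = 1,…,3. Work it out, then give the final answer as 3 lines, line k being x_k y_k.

143 12
40897 3432
11696399 981540

√142 → a₀=11, period (1,10,1,22); ℓ=4 even so k=3
a_0=11:  p_0=11·1+0=11,  q_0=11·0+1=1
a_1=1:  p_1=1·11+1=12,  q_1=1·1+0=1
a_2=10:  p_2=10·12+11=131,  q_2=10·1+1=11
a_3=1:  p_3=1·131+12=143,  q_3=1·11+1=12
→ (143, 12).  Check: 143²=20449, 142·12²=20448, difference 1.
(143+12√142)^2 = 40897 + 3432√142
(143+12√142)^3 = 11696399 + 981540√142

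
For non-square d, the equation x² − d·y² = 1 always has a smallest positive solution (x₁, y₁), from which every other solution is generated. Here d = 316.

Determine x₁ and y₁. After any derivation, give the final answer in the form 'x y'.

[17; 1,3,2,8,2,3,1,34] for √316; ℓ=8 ⇒ convergent index 7
step 0: (17, 1)  from 17·(1,0) + (0,1)
step 1: (18, 1)  from 1·(17,1) + (1,0)
step 2: (71, 4)  from 3·(18,1) + (17,1)
…
step 5: (2862, 161)  from 2·(1351,76) + (160,9)
step 6: (9937, 559)  from 3·(2862,161) + (1351,76)
step 7: (12799, 720)  from 1·(9937,559) + (2862,161)
→ (12799, 720).  Check: 12799²=163814401, 316·720²=163814400, difference 1.

12799 720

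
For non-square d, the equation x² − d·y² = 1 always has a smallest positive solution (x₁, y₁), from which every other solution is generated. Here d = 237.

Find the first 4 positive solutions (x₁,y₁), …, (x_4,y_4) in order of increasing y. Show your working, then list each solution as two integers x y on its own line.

228151 14820
104105757601 6762395640
47503665404623351 3085694655308460
21676017531356338550401 1408008642599798519280

d=237: √d = [15; 2,1,1,7,10,7,1,1,2,30] (ℓ=10, even), read p_9/q_9
step 0: (15, 1)  from 15·(1,0) + (0,1)
…
step 4: (585, 38)  from 7·(77,5) + (46,3)
…
step 7: (48001, 3118)  from 1·(42074,2733) + (5927,385)
step 8: (90075, 5851)  from 1·(48001,3118) + (42074,2733)
step 9: (228151, 14820)  from 2·(90075,5851) + (48001,3118)
→ (228151, 14820).  Check: 228151²=52052878801, 237·14820²=52052878800, difference 1.
(x_2, y_2) = (228151·228151 + 237·14820·14820, 228151·14820 + 14820·228151) = (104105757601, 6762395640)
(x_3, y_3) = (228151·104105757601 + 237·14820·6762395640, 228151·6762395640 + 14820·104105757601) = (47503665404623351, 3085694655308460)
(x_4, y_4) = (228151·47503665404623351 + 237·14820·3085694655308460, 228151·3085694655308460 + 14820·47503665404623351) = (21676017531356338550401, 1408008642599798519280)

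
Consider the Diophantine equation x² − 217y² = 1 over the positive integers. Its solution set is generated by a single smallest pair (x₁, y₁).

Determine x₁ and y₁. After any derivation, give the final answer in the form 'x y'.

3844063 260952

√217 = [14; 1,2,1,2,1,…,2,1,28, …], period ℓ=16 (even) → k=15
k=0  a_k=14  p_k/q_k = 14/1
k=1  a_k=1  p_k/q_k = 15/1
…
k=3  a_k=1  p_k/q_k = 59/4
k=4  a_k=2  p_k/q_k = 162/11
k=5  a_k=1  p_k/q_k = 221/15
k=6  a_k=1  p_k/q_k = 383/26
k=7  a_k=9  p_k/q_k = 3668/249
…
k=9  a_k=9  p_k/q_k = 139163/9447
k=10  a_k=1  p_k/q_k = 154218/10469
k=11  a_k=1  p_k/q_k = 293381/19916
…
k=13  a_k=1  p_k/q_k = 1034361/70217
k=14  a_k=2  p_k/q_k = 2809702/190735
k=15  a_k=1  p_k/q_k = 3844063/260952
(x₁, y₁) = (3844063, 260952);  3844063² − 217·260952² = 1 ✓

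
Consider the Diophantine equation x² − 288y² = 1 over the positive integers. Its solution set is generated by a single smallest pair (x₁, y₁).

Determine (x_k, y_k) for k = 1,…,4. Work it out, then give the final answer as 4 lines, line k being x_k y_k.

√288 = [16; 1,32, …], period ℓ=2 (even) → k=1
k=0  a_k=16  p_k/q_k = 16/1
k=1  a_k=1  p_k/q_k = 17/1
fundamental: x₁=17, y₁=1  (since 289 − 288·1 = 1)
k=2:  x_2 = 17·17+288·1·1 = 577,  y_2 = 17·1+1·17 = 34
k=3:  x_3 = 17·577+288·1·34 = 19601,  y_3 = 17·34+1·577 = 1155
k=4:  x_4 = 17·19601+288·1·1155 = 665857,  y_4 = 17·1155+1·19601 = 39236

17 1
577 34
19601 1155
665857 39236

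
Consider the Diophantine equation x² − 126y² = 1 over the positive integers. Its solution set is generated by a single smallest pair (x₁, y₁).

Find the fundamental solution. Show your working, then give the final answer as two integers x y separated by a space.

449 40

d=126: √d = [11; 4,2,4,22] (ℓ=4, even), read p_3/q_3
step 0: (11, 1)  from 11·(1,0) + (0,1)
step 1: (45, 4)  from 4·(11,1) + (1,0)
step 2: (101, 9)  from 2·(45,4) + (11,1)
step 3: (449, 40)  from 4·(101,9) + (45,4)
fundamental: x₁=449, y₁=40  (since 201601 − 126·1600 = 1)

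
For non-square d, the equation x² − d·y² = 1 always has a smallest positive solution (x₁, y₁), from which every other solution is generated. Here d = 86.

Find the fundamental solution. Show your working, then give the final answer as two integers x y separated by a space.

10405 1122

√86 = [9; 3,1,1,1,8,1,1,1,3,18, …], period ℓ=10 (even) → k=9
i=0: a=9 ⇒ p=9, q=1
…
i=7: a=1 ⇒ p=1864, q=201
i=8: a=1 ⇒ p=2847, q=307
i=9: a=3 ⇒ p=10405, q=1122
fundamental: x₁=10405, y₁=1122  (since 108264025 − 86·1258884 = 1)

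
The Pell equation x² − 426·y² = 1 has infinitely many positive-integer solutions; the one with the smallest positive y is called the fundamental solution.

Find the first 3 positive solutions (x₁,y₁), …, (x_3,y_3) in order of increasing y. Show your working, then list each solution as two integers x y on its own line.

d=426: √d = [20; 1,1,1,3,2,6,2,3,1,1,1,40] (ℓ=12, even), read p_11/q_11
a_0=20:  p_0=20·1+0=20,  q_0=20·0+1=1
…
a_2=1:  p_2=1·21+20=41,  q_2=1·1+1=2
…
a_4=3:  p_4=3·62+41=227,  q_4=3·3+2=11
…
a_6=6:  p_6=6·516+227=3323,  q_6=6·25+11=161
a_7=2:  p_7=2·3323+516=7162,  q_7=2·161+25=347
a_8=3:  p_8=3·7162+3323=24809,  q_8=3·347+161=1202
a_9=1:  p_9=1·24809+7162=31971,  q_9=1·1202+347=1549
a_10=1:  p_10=1·31971+24809=56780,  q_10=1·1549+1202=2751
a_11=1:  p_11=1·56780+31971=88751,  q_11=1·2751+1549=4300
→ (88751, 4300).  Check: 88751²=7876740001, 426·4300²=7876740000, difference 1.
k=2:  x_2 = 88751·88751+426·4300·4300 = 15753480001,  y_2 = 88751·4300+4300·88751 = 763258600
k=3:  x_3 = 88751·15753480001+426·4300·763258600 = 2796274207048751,  y_3 = 88751·763258600+4300·15753480001 = 135479928012900

88751 4300
15753480001 763258600
2796274207048751 135479928012900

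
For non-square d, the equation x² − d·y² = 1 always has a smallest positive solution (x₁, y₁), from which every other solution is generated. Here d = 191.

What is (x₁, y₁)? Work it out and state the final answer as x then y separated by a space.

8994000 650783

√191 → a₀=13, period (1,4,1,1,3,…,4,1,26); ℓ=16 even so k=15
a_0=13:  p_0=13·1+0=13,  q_0=13·0+1=1
…
a_2=4:  p_2=4·14+13=69,  q_2=4·1+1=5
a_3=1:  p_3=1·69+14=83,  q_3=1·5+1=6
a_4=1:  p_4=1·83+69=152,  q_4=1·6+5=11
a_5=3:  p_5=3·152+83=539,  q_5=3·11+6=39
…
a_7=2:  p_7=2·1230+539=2999,  q_7=2·89+39=217
a_8=13:  p_8=13·2999+1230=40217,  q_8=13·217+89=2910
a_9=2:  p_9=2·40217+2999=83433,  q_9=2·2910+217=6037
a_10=2:  p_10=2·83433+40217=207083,  q_10=2·6037+2910=14984
a_11=3:  p_11=3·207083+83433=704682,  q_11=3·14984+6037=50989
a_12=1:  p_12=1·704682+207083=911765,  q_12=1·50989+14984=65973
a_13=1:  p_13=1·911765+704682=1616447,  q_13=1·65973+50989=116962
a_14=4:  p_14=4·1616447+911765=7377553,  q_14=4·116962+65973=533821
a_15=1:  p_15=1·7377553+1616447=8994000,  q_15=1·533821+116962=650783
(x₁, y₁) = (8994000, 650783);  8994000² − 191·650783² = 1 ✓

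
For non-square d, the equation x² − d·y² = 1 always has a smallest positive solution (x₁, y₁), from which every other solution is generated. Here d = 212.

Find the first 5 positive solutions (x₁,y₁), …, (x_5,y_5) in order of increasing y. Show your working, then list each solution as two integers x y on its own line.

66249 4550
8777860001 602865900
1163048894346249 79878526013650
154101652394311440001 10583744939153731800
20418160737778428282906249 1402325036868112630022750

d=212: √d = [14; 1,1,3,1,1,…,1,1,28] (ℓ=14, even), read p_13/q_13
a_0=14:  p_0=14·1+0=14,  q_0=14·0+1=1
a_1=1:  p_1=1·14+1=15,  q_1=1·1+0=1
a_2=1:  p_2=1·15+14=29,  q_2=1·1+1=2
a_3=3:  p_3=3·29+15=102,  q_3=3·2+1=7
a_4=1:  p_4=1·102+29=131,  q_4=1·7+2=9
…
a_12=1:  p_12=1·29135+7979=37114,  q_12=1·2001+548=2549
a_13=1:  p_13=1·37114+29135=66249,  q_13=1·2549+2001=4550
→ (66249, 4550).  Check: 66249²=4388930001, 212·4550²=4388930000, difference 1.
(x_2, y_2) = (66249·66249 + 212·4550·4550, 66249·4550 + 4550·66249) = (8777860001, 602865900)
(x_3, y_3) = (66249·8777860001 + 212·4550·602865900, 66249·602865900 + 4550·8777860001) = (1163048894346249, 79878526013650)
(x_4, y_4) = (66249·1163048894346249 + 212·4550·79878526013650, 66249·79878526013650 + 4550·1163048894346249) = (154101652394311440001, 10583744939153731800)
(x_5, y_5) = (66249·154101652394311440001 + 212·4550·10583744939153731800, 66249·10583744939153731800 + 4550·154101652394311440001) = (20418160737778428282906249, 1402325036868112630022750)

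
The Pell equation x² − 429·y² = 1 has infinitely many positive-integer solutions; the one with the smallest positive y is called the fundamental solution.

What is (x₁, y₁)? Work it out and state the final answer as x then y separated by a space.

√429 → a₀=20, period (1,2,2,9,1,12,1,9,2,2,1,40); ℓ=12 even so k=11
step 0: (20, 1)  from 20·(1,0) + (0,1)
step 1: (21, 1)  from 1·(20,1) + (1,0)
step 2: (62, 3)  from 2·(21,1) + (20,1)
…
step 4: (1367, 66)  from 9·(145,7) + (62,3)
…
step 8: (208718, 10077)  from 9·(21023,1015) + (19511,942)
step 9: (438459, 21169)  from 2·(208718,10077) + (21023,1015)
step 10: (1085636, 52415)  from 2·(438459,21169) + (208718,10077)
step 11: (1524095, 73584)  from 1·(1085636,52415) + (438459,21169)
(x₁, y₁) = (1524095, 73584);  1524095² − 429·73584² = 1 ✓

1524095 73584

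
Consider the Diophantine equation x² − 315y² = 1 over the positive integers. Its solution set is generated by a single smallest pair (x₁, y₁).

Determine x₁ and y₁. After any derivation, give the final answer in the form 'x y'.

√315 → a₀=17, period (1,2,1,34); ℓ=4 even so k=3
a_0=17:  p_0=17·1+0=17,  q_0=17·0+1=1
…
a_2=2:  p_2=2·18+17=53,  q_2=2·1+1=3
a_3=1:  p_3=1·53+18=71,  q_3=1·3+1=4
(x₁, y₁) = (71, 4);  71² − 315·4² = 1 ✓

71 4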